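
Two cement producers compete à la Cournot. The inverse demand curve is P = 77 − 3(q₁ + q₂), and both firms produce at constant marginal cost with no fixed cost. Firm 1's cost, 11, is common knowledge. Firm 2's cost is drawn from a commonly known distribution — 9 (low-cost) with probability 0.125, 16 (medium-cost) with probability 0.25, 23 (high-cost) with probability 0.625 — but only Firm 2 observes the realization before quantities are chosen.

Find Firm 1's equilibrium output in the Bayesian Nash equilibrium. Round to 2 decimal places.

Firm 2 with cost c maximizes (77 − 3(q₁+q₂) − c)·q₂, giving q₂(c) = (77 − c − 3q₁)/6.
E[c₂] = 0.125·9 + 0.25·16 + 0.625·23 = 19.5
Firm 1's FOC against E[q₂] yields q₁ = (77 − 2·11 + E[c₂])/9 = (77 − 22 + 19.5)/9 = 8.27778.

8.28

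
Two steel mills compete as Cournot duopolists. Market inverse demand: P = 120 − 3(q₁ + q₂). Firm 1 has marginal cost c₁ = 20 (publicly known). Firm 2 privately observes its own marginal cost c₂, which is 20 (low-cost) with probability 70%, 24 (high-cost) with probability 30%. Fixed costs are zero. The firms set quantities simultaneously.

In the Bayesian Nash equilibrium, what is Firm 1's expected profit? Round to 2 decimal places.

Firm 2 with cost c maximizes (120 − 3(q₁+q₂) − c)·q₂, giving q₂(c) = (120 − c − 3q₁)/6.
E[c₂] = 0.7·20 + 0.3·24 = 21.2
Firm 1's FOC against E[q₂] yields q₁ = (120 − 2·20 + E[c₂])/9 = (120 − 40 + 21.2)/9 = 11.2444.
E[P] = 120 − 3·(q₁ + E[q₂]) = 53.7333; Firm 1's expected profit = (E[P] − 20)·q₁ = (53.7333 − 20)·11.2444 = 379.313.

379.31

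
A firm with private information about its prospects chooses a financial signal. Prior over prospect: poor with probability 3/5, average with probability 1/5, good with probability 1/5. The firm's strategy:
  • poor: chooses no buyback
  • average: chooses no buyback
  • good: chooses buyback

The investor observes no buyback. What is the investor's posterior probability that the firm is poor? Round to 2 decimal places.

P(no buyback) = (3/5)·1 + (1/5)·1 + (1/5)·0 = 4/5
P(poor | no buyback) = ((3/5)·1) / (4/5) = (3/5) / (4/5) = 3/4

0.75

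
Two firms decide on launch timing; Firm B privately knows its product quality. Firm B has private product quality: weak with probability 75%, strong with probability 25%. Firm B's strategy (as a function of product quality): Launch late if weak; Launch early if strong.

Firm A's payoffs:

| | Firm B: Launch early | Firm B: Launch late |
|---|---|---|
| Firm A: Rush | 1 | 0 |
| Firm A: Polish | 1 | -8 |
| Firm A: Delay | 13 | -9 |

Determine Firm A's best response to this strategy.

E[Rush] = 0.75·(0) + 0.25·(1) = 0.25
E[Polish] = 0.75·(-8) + 0.25·(1) = -5.75
E[Delay] = 0.75·(-9) + 0.25·(13) = -3.5
Best response: Rush (0.25 is the largest).

Rush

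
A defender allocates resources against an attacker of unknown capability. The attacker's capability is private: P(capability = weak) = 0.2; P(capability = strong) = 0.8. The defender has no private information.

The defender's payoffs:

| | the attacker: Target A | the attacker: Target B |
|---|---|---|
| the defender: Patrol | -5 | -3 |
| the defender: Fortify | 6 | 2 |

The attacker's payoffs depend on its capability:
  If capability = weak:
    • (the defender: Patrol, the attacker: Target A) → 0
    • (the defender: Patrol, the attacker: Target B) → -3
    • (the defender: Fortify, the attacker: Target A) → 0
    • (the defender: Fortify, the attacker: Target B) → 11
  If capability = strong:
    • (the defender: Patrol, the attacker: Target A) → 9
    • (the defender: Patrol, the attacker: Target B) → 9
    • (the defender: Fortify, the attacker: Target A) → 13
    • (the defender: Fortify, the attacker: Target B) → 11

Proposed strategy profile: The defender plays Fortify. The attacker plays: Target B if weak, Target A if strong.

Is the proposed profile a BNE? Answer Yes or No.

The defender plays Fortify: E[Fortify] = 0.2·(2) + 0.8·(6) = 5.2; E[Patrol] = -4.6. Best-responding. ✓
The attacker (capability weak), facing Fortify: Target A gives 0, Target B gives 11. Proposed Target B is best. ✓
The attacker (capability strong), facing Fortify: Target A gives 13, Target B gives 11. Proposed Target A is best. ✓

Yes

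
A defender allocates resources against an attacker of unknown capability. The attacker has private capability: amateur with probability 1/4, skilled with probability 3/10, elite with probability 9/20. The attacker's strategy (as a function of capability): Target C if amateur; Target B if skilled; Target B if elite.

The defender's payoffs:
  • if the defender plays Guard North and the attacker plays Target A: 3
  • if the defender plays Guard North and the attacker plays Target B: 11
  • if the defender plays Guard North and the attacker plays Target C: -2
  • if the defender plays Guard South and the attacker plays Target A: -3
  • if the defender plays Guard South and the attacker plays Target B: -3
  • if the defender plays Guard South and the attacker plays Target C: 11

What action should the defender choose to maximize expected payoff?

Guard North

E[Guard North] = 1/4·(-2) + 3/10·(11) + 9/20·(11) = 31/4
E[Guard South] = 1/4·(11) + 3/10·(-3) + 9/20·(-3) = 1/2
Best response: Guard North (31/4 is the largest).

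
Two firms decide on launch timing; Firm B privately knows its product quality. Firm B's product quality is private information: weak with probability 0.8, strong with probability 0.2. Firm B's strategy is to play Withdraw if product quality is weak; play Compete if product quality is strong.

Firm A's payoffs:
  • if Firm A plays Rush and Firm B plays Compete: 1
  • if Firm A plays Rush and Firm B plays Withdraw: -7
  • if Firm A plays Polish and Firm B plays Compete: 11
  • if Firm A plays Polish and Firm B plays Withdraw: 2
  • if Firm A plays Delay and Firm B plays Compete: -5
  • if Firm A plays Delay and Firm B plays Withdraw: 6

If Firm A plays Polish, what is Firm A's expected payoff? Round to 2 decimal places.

E[Polish] = 0.8·2 + 0.2·11 = 1.6 + 2.2 = 3.8

3.80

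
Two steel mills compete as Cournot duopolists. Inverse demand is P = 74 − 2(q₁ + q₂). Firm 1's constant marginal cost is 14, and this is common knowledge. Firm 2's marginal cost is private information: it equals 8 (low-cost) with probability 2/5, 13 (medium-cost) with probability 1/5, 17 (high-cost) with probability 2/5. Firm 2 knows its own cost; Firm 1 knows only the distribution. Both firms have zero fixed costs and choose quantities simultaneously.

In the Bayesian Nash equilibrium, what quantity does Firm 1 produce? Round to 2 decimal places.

Each type of Firm 2 best-responds to q₁; Firm 1 best-responds to the expected q₂ over Firm 2's types.
Firm 2 with cost c maximizes (74 − 2(q₁+q₂) − c)·q₂, giving q₂(c) = (74 − c − 2q₁)/4.
E[c₂] = 2/5·8 + 1/5·13 + 2/5·17 = 12.6
Firm 1's FOC against E[q₂] yields q₁ = (74 − 2·14 + E[c₂])/6 = (74 − 28 + 12.6)/6 = 9.76667.

9.77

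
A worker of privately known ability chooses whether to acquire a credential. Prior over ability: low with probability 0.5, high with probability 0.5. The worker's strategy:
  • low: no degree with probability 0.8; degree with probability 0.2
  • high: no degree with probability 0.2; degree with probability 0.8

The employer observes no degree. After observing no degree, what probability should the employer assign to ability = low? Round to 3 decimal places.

P(no degree) = 0.5·0.8 + 0.5·0.2 = 0.5
P(low | no degree) = (0.5·0.8) / 0.5 = 0.4 / 0.5 = 0.8

0.800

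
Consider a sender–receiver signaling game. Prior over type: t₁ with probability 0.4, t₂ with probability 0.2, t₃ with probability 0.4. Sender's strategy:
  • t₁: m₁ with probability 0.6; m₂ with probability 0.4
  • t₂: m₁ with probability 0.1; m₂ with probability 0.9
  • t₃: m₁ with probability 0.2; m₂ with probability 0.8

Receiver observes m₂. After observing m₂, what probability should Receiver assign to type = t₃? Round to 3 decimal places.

P(m₂) = 0.4·0.4 + 0.2·0.9 + 0.4·0.8 = 0.66
P(t₃ | m₂) = (0.4·0.8) / 0.66 = 0.32 / 0.66 = 0.484848

0.485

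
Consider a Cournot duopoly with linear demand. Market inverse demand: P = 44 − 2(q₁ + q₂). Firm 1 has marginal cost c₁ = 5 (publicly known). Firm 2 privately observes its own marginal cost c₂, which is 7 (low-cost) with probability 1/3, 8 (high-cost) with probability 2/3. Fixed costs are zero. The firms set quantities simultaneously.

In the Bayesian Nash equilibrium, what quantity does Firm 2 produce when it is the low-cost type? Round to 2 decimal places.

5.78

Type-c best response for Firm 2: q₂(c) = (44 − c)/4 − q₁/2.
Firm 1 maximizes expected profit; its first-order condition is 44 − 4q₁ − 2E[q₂] − 5 = 0.
Substituting E[q₂] and solving: E[c₂] = 7.66667, so q₁ = (44 − 2·5 + 7.66667)/6 = 6.94444.
q₂(low-cost) = (44 − 7 − 2·6.94444)/4 = 5.77778.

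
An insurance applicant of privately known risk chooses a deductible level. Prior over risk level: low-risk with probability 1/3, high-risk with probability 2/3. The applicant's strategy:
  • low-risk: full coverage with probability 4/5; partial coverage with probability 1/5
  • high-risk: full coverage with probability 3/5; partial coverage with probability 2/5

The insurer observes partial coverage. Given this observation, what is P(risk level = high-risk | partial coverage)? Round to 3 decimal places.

Apply Bayes' rule using the sender's strategy as the likelihood.
P(partial coverage) = (1/3)·(1/5) + (2/3)·(2/5) = 1/3
P(high-risk | partial coverage) = ((2/3)·(2/5)) / (1/3) = (4/15) / (1/3) = 4/5

0.800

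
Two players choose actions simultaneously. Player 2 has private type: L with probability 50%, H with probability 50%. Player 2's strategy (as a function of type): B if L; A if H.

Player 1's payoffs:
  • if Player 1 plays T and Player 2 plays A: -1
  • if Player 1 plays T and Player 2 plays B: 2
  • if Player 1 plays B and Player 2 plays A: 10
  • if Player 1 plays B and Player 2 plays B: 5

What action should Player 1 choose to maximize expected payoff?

B

E[T] = 0.5·(2) + 0.5·(-1) = 0.5
E[B] = 0.5·(5) + 0.5·(10) = 7.5
Best response: B (7.5 is the largest).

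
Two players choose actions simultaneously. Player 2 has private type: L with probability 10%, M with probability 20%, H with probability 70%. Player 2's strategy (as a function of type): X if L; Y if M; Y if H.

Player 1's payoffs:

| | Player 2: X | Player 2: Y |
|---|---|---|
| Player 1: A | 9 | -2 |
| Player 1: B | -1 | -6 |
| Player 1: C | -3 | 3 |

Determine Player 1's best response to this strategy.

C

Compute Player 1's expected payoff for each action, taking the expectation over Player 2's type.
E[A] = 0.1·(9) + 0.2·(-2) + 0.7·(-2) = -0.9
E[B] = 0.1·(-1) + 0.2·(-6) + 0.7·(-6) = -5.5
E[C] = 0.1·(-3) + 0.2·(3) + 0.7·(3) = 2.4
Best response: C (2.4 is the largest).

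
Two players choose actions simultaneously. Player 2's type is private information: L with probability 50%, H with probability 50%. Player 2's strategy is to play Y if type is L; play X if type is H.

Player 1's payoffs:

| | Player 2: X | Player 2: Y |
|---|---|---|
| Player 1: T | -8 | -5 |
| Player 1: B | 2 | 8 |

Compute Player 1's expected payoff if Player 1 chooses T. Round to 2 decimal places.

Take the expectation over Player 2's type, weighting each type's action by its prior probability.
E[T] = 0.5·(-5) + 0.5·(-8) = (-2.5) + (-4) = -6.5

-6.50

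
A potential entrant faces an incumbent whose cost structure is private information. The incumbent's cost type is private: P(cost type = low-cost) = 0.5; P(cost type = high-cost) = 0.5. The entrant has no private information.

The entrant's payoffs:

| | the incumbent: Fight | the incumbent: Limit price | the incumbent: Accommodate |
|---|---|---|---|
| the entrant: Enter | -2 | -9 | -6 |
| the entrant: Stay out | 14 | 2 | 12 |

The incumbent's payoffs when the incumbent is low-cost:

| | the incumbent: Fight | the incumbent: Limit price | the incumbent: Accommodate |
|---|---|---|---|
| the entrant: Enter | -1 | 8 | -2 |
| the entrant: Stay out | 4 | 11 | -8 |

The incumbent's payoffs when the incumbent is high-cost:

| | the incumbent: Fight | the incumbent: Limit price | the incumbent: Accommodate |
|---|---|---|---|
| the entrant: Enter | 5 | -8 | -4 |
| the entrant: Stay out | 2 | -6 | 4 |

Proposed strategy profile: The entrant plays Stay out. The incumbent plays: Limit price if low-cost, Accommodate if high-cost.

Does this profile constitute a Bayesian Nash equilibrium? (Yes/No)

Yes

The entrant plays Stay out: E[Stay out] = 0.5·(2) + 0.5·(12) = 7; E[Enter] = -7.5. Best-responding. ✓
The incumbent (cost type low-cost), facing Stay out: Fight gives 4, Limit price gives 11, Accommodate gives -8. Proposed Limit price is best. ✓
The incumbent (cost type high-cost), facing Stay out: Fight gives 2, Limit price gives -6, Accommodate gives 4. Proposed Accommodate is best. ✓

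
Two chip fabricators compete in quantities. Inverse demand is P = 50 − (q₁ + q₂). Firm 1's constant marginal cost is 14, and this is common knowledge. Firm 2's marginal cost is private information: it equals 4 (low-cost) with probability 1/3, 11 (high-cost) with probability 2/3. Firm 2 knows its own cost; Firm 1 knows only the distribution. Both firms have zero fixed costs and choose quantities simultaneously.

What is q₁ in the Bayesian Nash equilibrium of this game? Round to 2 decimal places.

Type-c best response for Firm 2: q₂(c) = (50 − c)/2 − q₁/2.
Firm 1 maximizes expected profit; its first-order condition is 50 − 2q₁ − E[q₂] − 14 = 0.
Substituting E[q₂] and solving: E[c₂] = 8.66667, so q₁ = (50 − 2·14 + 8.66667)/3 = 10.2222.

10.22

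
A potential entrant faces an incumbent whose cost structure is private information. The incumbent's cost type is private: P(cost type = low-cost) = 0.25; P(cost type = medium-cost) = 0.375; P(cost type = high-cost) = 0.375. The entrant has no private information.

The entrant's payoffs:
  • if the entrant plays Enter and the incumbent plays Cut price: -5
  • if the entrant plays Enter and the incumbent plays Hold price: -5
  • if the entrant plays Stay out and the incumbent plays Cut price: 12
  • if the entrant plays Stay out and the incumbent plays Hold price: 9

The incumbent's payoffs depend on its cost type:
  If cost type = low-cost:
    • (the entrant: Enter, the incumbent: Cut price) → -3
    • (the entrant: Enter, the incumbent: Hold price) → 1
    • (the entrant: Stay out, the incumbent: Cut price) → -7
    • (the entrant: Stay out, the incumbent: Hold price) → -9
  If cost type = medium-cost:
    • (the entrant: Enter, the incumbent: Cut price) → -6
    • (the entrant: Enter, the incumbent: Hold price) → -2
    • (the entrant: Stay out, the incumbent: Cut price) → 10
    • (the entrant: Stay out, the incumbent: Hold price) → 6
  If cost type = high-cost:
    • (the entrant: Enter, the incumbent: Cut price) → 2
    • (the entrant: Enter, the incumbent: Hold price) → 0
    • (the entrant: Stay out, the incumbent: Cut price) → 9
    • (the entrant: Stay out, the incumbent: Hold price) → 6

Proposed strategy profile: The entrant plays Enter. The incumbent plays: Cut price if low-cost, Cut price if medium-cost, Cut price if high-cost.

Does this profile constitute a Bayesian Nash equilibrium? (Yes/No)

The entrant plays Enter: E[Enter] = 0.25·(-5) + 0.375·(-5) + 0.375·(-5) = -5; E[Stay out] = 12. Not best-responding. ✗
The incumbent (cost type low-cost), facing Enter: Cut price gives -3, Hold price gives 1. Proposed Cut price is not best — profitable deviation exists. ✗
The incumbent (cost type medium-cost), facing Enter: Cut price gives -6, Hold price gives -2. Proposed Cut price is not best — profitable deviation exists. ✗
The incumbent (cost type high-cost), facing Enter: Cut price gives 2, Hold price gives 0. Proposed Cut price is best. ✓

No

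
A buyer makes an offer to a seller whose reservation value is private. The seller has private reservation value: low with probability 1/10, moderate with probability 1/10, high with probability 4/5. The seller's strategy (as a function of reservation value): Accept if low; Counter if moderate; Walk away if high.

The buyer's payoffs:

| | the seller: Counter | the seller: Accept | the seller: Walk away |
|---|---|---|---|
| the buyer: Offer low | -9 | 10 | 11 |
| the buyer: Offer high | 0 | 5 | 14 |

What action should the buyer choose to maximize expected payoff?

Compute the buyer's expected payoff for each action, taking the expectation over the seller's type.
E[Offer low] = 1/10·(10) + 1/10·(-9) + 4/5·(11) = 89/10
E[Offer high] = 1/10·(5) + 1/10·(0) + 4/5·(14) = 117/10
Best response: Offer high (117/10 is the largest).

Offer high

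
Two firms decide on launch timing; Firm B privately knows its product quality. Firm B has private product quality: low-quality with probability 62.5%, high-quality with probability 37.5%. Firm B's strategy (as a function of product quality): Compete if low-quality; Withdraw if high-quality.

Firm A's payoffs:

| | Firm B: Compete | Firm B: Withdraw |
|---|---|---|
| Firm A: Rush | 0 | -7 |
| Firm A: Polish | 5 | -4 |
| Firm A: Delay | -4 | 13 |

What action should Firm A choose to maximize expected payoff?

E[Rush] = 0.625·(0) + 0.375·(-7) = -2.625
E[Polish] = 0.625·(5) + 0.375·(-4) = 1.625
E[Delay] = 0.625·(-4) + 0.375·(13) = 2.375
Best response: Delay (2.375 is the largest).

Delay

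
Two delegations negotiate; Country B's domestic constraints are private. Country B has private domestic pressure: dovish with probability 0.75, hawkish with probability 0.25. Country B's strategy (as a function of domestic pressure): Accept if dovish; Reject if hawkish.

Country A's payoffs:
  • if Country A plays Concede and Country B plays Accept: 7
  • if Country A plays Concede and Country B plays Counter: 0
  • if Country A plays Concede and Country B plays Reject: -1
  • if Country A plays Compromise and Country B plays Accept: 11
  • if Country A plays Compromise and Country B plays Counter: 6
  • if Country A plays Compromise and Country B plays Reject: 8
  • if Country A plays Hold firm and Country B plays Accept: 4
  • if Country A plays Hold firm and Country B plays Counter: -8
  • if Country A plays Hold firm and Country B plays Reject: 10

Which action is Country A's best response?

E[Concede] = 0.75·(7) + 0.25·(-1) = 5
E[Compromise] = 0.75·(11) + 0.25·(8) = 10.25
E[Hold firm] = 0.75·(4) + 0.25·(10) = 5.5
Best response: Compromise (10.25 is the largest).

Compromise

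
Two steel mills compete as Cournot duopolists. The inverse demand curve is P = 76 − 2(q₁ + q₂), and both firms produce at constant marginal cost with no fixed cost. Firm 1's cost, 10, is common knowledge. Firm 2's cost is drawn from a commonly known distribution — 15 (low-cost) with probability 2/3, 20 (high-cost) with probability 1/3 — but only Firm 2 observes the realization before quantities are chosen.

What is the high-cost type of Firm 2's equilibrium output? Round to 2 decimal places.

7.94

Each type of Firm 2 best-responds to q₁; Firm 1 best-responds to the expected q₂ over Firm 2's types.
Firm 2 with cost c maximizes (76 − 2(q₁+q₂) − c)·q₂, giving q₂(c) = (76 − c − 2q₁)/4.
E[c₂] = 2/3·15 + 1/3·20 = 16.6667
Firm 1's FOC against E[q₂] yields q₁ = (76 − 2·10 + E[c₂])/6 = (76 − 20 + 16.6667)/6 = 12.1111.
q₂(high-cost) = (76 − 20 − 2·12.1111)/4 = 7.94444.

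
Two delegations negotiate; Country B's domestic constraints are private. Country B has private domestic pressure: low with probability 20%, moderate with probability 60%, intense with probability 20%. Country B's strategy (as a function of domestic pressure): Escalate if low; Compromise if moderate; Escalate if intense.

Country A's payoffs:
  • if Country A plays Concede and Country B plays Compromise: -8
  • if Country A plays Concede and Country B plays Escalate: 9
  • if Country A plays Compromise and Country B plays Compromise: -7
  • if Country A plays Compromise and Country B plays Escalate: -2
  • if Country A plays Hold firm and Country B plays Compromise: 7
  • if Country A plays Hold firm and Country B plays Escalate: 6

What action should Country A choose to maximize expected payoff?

Hold firm

E[Concede] = 0.2·(9) + 0.6·(-8) + 0.2·(9) = -1.2
E[Compromise] = 0.2·(-2) + 0.6·(-7) + 0.2·(-2) = -5
E[Hold firm] = 0.2·(6) + 0.6·(7) + 0.2·(6) = 6.6
Best response: Hold firm (6.6 is the largest).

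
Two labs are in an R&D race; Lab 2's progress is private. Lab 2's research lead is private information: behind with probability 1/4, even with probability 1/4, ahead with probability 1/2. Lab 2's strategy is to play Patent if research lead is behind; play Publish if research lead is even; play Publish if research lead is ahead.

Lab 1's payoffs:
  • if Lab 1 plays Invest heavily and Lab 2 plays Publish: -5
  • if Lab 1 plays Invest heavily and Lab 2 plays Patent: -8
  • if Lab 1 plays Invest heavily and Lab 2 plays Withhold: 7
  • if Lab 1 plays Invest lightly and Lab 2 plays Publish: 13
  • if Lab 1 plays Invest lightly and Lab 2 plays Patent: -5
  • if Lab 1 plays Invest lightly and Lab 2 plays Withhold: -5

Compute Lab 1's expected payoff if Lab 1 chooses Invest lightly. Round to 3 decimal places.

8.500

Take the expectation over Lab 2's research lead, weighting each type's action by its prior probability.
E[Invest lightly] = 1/4·(-5) + 1/4·13 + 1/2·13 = (-5/4) + 13/4 + 13/2 = 17/2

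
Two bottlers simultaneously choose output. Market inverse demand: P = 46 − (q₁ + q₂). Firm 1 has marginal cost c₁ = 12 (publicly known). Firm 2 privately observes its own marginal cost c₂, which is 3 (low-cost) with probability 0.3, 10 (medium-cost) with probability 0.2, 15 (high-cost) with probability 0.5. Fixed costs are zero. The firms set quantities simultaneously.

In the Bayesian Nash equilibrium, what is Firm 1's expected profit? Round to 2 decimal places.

116.64

Type-c best response for Firm 2: q₂(c) = (46 − c)/2 − q₁/2.
Firm 1 maximizes expected profit; its first-order condition is 46 − 2q₁ − E[q₂] − 12 = 0.
Substituting E[q₂] and solving: E[c₂] = 10.4, so q₁ = (46 − 2·12 + 10.4)/3 = 10.8.
E[P] = 46 − (q₁ + E[q₂]) = 22.8; Firm 1's expected profit = (E[P] − 12)·q₁ = (22.8 − 12)·10.8 = 116.64.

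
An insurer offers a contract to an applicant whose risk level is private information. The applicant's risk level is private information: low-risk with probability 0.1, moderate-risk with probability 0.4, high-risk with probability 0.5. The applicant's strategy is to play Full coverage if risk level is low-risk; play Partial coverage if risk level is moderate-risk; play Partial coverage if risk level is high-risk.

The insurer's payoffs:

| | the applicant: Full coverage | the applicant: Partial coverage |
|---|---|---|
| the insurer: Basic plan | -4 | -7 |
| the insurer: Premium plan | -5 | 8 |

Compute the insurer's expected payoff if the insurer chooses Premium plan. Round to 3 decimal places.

6.700

E[Premium plan] = 0.1·(-5) + 0.4·8 + 0.5·8 = (-0.5) + 3.2 + 4 = 6.7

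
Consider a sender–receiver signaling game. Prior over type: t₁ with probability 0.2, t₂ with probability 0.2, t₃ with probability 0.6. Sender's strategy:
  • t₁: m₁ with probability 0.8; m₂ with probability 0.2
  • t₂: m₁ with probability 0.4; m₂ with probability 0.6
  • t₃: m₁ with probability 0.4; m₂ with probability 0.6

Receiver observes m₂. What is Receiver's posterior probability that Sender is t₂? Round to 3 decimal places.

0.231

Apply Bayes' rule using the sender's strategy as the likelihood.
P(m₂) = 0.2·0.2 + 0.2·0.6 + 0.6·0.6 = 0.52
P(t₂ | m₂) = (0.2·0.6) / 0.52 = 0.12 / 0.52 = 0.230769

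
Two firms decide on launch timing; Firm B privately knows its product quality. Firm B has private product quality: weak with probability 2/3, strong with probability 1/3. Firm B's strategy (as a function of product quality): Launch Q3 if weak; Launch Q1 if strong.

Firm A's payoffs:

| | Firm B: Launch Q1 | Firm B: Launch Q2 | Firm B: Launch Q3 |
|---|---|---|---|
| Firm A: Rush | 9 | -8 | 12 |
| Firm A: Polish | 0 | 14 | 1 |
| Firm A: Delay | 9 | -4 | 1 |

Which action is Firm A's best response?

Rush

E[Rush] = 2/3·(12) + 1/3·(9) = 11
E[Polish] = 2/3·(1) + 1/3·(0) = 2/3
E[Delay] = 2/3·(1) + 1/3·(9) = 11/3
Best response: Rush (11 is the largest).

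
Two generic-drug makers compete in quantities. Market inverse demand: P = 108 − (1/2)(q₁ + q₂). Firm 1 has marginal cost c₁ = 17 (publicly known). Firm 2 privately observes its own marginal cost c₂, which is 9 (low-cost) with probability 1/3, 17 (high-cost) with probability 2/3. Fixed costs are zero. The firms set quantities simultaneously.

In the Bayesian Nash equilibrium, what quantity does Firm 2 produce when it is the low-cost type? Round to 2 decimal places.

Type-c best response for Firm 2: q₂(c) = (108 − c) − q₁/2.
Firm 1 maximizes expected profit; its first-order condition is 108 − q₁ − (1/2)E[q₂] − 17 = 0.
Substituting E[q₂] and solving: E[c₂] = 14.3333, so q₁ = (108 − 2·17 + 14.3333)/(3/2) = 58.8889.
q₂(low-cost) = (108 − 9 − (1/2)·58.8889) = 69.5556.

69.56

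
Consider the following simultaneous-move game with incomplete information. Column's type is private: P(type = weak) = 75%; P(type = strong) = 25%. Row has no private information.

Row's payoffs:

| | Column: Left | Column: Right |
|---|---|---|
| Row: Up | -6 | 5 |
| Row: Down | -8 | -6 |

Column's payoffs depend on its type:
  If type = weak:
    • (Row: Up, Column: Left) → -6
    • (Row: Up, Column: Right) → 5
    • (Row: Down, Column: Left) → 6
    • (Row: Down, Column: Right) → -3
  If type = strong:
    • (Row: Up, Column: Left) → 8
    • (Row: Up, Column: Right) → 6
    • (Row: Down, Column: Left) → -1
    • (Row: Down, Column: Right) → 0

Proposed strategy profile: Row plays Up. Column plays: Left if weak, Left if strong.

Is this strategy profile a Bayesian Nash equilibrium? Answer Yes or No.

No

A profile is a BNE iff every type of every player is best-responding given beliefs about the other side.
Row plays Up: E[Up] = 0.75·(-6) + 0.25·(-6) = -6; E[Down] = -8. Best-responding. ✓
Column (type weak), facing Up: Left gives -6, Right gives 5. Proposed Left is not best — profitable deviation exists. ✗
Column (type strong), facing Up: Left gives 8, Right gives 6. Proposed Left is best. ✓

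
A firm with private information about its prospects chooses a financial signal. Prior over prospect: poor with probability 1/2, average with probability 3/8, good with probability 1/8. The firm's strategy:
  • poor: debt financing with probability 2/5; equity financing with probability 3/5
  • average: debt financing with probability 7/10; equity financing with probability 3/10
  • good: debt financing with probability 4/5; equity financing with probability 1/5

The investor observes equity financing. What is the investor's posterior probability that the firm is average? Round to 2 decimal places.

0.26

Apply Bayes' rule using the sender's strategy as the likelihood.
P(equity financing) = (1/2)·(3/5) + (3/8)·(3/10) + (1/8)·(1/5) = 7/16
P(average | equity financing) = ((3/8)·(3/10)) / (7/16) = (9/80) / (7/16) = 9/35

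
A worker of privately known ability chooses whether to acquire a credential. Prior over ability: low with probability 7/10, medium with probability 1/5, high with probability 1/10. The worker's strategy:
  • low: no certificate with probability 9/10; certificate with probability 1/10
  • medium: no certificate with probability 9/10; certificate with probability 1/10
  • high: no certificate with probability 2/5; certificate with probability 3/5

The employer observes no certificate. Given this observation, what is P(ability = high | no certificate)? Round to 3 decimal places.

Apply Bayes' rule using the sender's strategy as the likelihood.
P(no certificate) = (7/10)·(9/10) + (1/5)·(9/10) + (1/10)·(2/5) = 17/20
P(high | no certificate) = ((1/10)·(2/5)) / (17/20) = (1/25) / (17/20) = 4/85

0.047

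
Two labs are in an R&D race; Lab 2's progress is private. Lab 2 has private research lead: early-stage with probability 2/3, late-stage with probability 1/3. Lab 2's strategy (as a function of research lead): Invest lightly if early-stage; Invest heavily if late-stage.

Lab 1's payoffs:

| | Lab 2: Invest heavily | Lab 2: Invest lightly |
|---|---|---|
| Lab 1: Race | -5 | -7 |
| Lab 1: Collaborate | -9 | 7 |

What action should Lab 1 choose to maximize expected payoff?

Collaborate

E[Race] = 2/3·(-7) + 1/3·(-5) = -19/3
E[Collaborate] = 2/3·(7) + 1/3·(-9) = 5/3
Best response: Collaborate (5/3 is the largest).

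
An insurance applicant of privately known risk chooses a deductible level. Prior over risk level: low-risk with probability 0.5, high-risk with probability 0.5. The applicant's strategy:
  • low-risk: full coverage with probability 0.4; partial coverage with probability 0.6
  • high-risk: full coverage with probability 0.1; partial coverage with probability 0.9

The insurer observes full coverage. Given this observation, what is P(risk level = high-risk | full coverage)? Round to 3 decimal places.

0.200

Apply Bayes' rule using the sender's strategy as the likelihood.
P(full coverage) = 0.5·0.4 + 0.5·0.1 = 0.25
P(high-risk | full coverage) = (0.5·0.1) / 0.25 = 0.05 / 0.25 = 0.2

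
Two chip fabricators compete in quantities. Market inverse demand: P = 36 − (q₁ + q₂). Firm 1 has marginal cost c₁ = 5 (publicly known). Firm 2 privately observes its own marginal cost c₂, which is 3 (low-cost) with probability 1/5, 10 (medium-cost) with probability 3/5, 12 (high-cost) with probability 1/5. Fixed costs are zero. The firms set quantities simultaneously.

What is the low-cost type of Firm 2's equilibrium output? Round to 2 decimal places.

10.67

Firm 2 with cost c maximizes (36 − (q₁+q₂) − c)·q₂, giving q₂(c) = (36 − c − q₁)/2.
E[c₂] = 1/5·3 + 3/5·10 + 1/5·12 = 9
Firm 1's FOC against E[q₂] yields q₁ = (36 − 2·5 + E[c₂])/3 = (36 − 10 + 9)/3 = 11.6667.
q₂(low-cost) = (36 − 3 − 11.6667)/2 = 10.6667.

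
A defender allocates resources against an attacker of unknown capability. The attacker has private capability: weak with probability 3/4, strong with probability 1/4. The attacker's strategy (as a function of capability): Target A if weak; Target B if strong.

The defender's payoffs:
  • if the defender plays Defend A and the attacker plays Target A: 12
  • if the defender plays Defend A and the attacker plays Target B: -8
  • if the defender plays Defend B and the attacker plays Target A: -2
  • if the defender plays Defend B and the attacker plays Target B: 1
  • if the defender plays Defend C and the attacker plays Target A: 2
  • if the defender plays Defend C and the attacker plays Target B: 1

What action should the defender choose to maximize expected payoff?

Defend A

Compute the defender's expected payoff for each action, taking the expectation over the attacker's type.
E[Defend A] = 3/4·(12) + 1/4·(-8) = 7
E[Defend B] = 3/4·(-2) + 1/4·(1) = -5/4
E[Defend C] = 3/4·(2) + 1/4·(1) = 7/4
Best response: Defend A (7 is the largest).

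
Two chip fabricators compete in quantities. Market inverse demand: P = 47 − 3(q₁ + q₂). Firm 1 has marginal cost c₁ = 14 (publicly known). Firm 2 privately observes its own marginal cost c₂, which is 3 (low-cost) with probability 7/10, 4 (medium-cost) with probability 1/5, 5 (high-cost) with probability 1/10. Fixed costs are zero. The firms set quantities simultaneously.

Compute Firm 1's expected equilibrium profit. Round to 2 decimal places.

18.58

Each type of Firm 2 best-responds to q₁; Firm 1 best-responds to the expected q₂ over Firm 2's types.
Firm 2 with cost c maximizes (47 − 3(q₁+q₂) − c)·q₂, giving q₂(c) = (47 − c − 3q₁)/6.
E[c₂] = 7/10·3 + 1/5·4 + 1/10·5 = 3.4
Firm 1's FOC against E[q₂] yields q₁ = (47 − 2·14 + E[c₂])/9 = (47 − 28 + 3.4)/9 = 2.48889.
E[P] = 47 − 3·(q₁ + E[q₂]) = 21.4667; Firm 1's expected profit = (E[P] − 14)·q₁ = (21.4667 − 14)·2.48889 = 18.5837.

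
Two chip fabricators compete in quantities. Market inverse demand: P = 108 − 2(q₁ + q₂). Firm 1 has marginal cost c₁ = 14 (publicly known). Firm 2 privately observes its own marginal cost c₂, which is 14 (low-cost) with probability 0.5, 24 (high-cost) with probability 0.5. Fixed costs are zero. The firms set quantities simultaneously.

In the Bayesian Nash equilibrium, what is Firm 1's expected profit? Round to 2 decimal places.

544.50

Type-c best response for Firm 2: q₂(c) = (108 − c)/4 − q₁/2.
Firm 1 maximizes expected profit; its first-order condition is 108 − 4q₁ − 2E[q₂] − 14 = 0.
Substituting E[q₂] and solving: E[c₂] = 19, so q₁ = (108 − 2·14 + 19)/6 = 16.5.
E[P] = 108 − 2·(q₁ + E[q₂]) = 47; Firm 1's expected profit = (E[P] − 14)·q₁ = (47 − 14)·16.5 = 544.5.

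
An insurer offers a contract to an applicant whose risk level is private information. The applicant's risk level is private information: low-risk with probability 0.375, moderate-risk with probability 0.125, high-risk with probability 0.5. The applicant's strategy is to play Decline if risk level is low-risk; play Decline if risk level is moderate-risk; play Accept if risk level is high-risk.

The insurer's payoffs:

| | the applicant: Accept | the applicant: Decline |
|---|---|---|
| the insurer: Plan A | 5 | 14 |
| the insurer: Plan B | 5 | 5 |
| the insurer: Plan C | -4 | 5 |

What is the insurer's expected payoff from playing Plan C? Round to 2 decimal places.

E[Plan C] = 0.375·5 + 0.125·5 + 0.5·(-4) = 1.875 + 0.625 + (-2) = 0.5

0.50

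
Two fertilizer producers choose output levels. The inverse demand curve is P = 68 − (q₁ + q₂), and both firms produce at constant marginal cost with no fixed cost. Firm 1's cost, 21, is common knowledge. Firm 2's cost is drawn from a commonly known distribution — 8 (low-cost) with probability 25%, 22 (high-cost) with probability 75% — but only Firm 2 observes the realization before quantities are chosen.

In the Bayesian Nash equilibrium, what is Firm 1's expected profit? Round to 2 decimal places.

Type-c best response for Firm 2: q₂(c) = (68 − c)/2 − q₁/2.
Firm 1 maximizes expected profit; its first-order condition is 68 − 2q₁ − E[q₂] − 21 = 0.
Substituting E[q₂] and solving: E[c₂] = 18.5, so q₁ = (68 − 2·21 + 18.5)/3 = 14.8333.
E[P] = 68 − (q₁ + E[q₂]) = 35.8333; Firm 1's expected profit = (E[P] − 21)·q₁ = (35.8333 − 21)·14.8333 = 220.028.

220.03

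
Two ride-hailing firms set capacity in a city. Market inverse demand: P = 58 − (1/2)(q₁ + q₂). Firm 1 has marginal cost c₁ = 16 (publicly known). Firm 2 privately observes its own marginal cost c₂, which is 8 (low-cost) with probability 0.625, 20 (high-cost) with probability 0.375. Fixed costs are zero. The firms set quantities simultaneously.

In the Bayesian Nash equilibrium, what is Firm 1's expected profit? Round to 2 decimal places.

329.39

Type-c best response for Firm 2: q₂(c) = (58 − c) − q₁/2.
Firm 1 maximizes expected profit; its first-order condition is 58 − q₁ − (1/2)E[q₂] − 16 = 0.
Substituting E[q₂] and solving: E[c₂] = 12.5, so q₁ = (58 − 2·16 + 12.5)/(3/2) = 25.6667.
E[P] = 58 − (1/2)·(q₁ + E[q₂]) = 28.8333; Firm 1's expected profit = (E[P] − 16)·q₁ = (28.8333 − 16)·25.6667 = 329.389.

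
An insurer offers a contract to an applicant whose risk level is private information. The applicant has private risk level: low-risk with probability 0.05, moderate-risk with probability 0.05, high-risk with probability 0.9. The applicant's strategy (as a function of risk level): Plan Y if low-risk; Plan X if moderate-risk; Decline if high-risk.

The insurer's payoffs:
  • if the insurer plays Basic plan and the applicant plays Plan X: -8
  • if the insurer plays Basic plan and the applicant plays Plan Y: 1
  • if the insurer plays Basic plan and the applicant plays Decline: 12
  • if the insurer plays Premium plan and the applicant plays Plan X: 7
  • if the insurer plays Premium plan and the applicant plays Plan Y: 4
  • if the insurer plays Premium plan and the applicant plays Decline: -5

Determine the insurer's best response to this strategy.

Basic plan

Compute the insurer's expected payoff for each action, taking the expectation over the applicant's type.
E[Basic plan] = 0.05·(1) + 0.05·(-8) + 0.9·(12) = 10.45
E[Premium plan] = 0.05·(4) + 0.05·(7) + 0.9·(-5) = -3.95
Best response: Basic plan (10.45 is the largest).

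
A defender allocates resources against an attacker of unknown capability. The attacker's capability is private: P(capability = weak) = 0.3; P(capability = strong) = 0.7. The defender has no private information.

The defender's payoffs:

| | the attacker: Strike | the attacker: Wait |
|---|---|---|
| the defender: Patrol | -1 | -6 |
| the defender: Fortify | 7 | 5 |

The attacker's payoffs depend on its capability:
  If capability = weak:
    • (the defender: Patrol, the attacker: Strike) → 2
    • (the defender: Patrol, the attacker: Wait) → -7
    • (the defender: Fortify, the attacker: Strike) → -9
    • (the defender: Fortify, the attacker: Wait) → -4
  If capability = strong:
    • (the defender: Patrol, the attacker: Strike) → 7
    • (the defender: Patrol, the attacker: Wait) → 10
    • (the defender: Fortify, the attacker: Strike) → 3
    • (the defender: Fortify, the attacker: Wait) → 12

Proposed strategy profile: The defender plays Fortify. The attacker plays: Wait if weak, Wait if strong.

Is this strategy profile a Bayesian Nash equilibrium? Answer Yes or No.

A profile is a BNE iff every type of every player is best-responding given beliefs about the other side.
The defender plays Fortify: E[Fortify] = 0.3·(5) + 0.7·(5) = 5; E[Patrol] = -6. Best-responding. ✓
The attacker (capability weak), facing Fortify: Strike gives -9, Wait gives -4. Proposed Wait is best. ✓
The attacker (capability strong), facing Fortify: Strike gives 3, Wait gives 12. Proposed Wait is best. ✓

Yes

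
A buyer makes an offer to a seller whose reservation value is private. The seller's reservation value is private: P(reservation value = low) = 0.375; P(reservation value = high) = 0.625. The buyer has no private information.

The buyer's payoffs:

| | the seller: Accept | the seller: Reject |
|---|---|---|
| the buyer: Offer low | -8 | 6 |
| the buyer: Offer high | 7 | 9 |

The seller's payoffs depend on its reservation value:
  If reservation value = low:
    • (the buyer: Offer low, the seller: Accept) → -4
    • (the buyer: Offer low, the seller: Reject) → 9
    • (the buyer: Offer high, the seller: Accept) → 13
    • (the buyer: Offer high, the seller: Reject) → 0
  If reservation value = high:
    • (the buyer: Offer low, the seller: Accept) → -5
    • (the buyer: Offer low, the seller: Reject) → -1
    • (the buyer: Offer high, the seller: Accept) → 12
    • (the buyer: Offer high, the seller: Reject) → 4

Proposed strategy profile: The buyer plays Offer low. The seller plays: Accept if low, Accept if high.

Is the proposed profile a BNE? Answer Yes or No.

A profile is a BNE iff every type of every player is best-responding given beliefs about the other side.
The buyer plays Offer low: E[Offer low] = 0.375·(-8) + 0.625·(-8) = -8; E[Offer high] = 7. Not best-responding. ✗
The seller (reservation value low), facing Offer low: Accept gives -4, Reject gives 9. Proposed Accept is not best — profitable deviation exists. ✗
The seller (reservation value high), facing Offer low: Accept gives -5, Reject gives -1. Proposed Accept is not best — profitable deviation exists. ✗

No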